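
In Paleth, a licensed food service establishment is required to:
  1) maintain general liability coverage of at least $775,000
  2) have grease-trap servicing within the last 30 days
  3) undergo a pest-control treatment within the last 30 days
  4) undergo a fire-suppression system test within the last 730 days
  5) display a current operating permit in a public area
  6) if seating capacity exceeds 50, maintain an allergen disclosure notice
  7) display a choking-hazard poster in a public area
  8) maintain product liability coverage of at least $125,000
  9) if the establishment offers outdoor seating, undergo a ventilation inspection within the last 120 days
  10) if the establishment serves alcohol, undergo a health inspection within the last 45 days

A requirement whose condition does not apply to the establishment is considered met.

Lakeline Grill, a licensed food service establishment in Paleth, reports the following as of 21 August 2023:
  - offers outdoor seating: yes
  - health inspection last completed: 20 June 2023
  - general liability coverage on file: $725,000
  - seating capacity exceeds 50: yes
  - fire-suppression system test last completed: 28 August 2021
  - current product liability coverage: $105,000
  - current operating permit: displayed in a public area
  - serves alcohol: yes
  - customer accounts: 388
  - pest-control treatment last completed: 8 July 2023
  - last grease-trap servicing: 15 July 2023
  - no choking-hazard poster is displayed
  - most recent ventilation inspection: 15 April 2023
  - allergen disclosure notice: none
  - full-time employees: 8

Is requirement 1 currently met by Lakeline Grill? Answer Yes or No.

No

1. general liability coverage $725,000 < $775,000 → not met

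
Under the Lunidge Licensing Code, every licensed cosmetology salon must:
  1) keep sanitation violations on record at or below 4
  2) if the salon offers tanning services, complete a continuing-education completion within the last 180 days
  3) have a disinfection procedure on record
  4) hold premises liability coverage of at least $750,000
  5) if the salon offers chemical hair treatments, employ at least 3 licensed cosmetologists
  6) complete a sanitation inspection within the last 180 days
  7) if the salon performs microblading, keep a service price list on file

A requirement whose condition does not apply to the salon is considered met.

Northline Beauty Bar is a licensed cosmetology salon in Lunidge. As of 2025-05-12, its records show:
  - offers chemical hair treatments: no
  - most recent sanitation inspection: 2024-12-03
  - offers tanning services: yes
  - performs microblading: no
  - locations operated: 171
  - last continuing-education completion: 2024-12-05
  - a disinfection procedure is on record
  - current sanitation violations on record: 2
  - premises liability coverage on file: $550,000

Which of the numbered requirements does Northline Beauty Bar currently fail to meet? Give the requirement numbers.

1. sanitation violations on record 2 ≤ 4 → met
2. condition 'offers tanning services' holds; continuing-education completion 158 days ago vs limit 180 → met
3. disinfection procedure present → met
4. premises liability coverage $550,000 < $750,000 → not met
5. condition 'offers chemical hair treatments' does not hold → requirement n/a → met
6. sanitation inspection 160 days ago vs limit 180 → met
7. condition 'performs microblading' does not hold → requirement n/a → met
Not met: 4

4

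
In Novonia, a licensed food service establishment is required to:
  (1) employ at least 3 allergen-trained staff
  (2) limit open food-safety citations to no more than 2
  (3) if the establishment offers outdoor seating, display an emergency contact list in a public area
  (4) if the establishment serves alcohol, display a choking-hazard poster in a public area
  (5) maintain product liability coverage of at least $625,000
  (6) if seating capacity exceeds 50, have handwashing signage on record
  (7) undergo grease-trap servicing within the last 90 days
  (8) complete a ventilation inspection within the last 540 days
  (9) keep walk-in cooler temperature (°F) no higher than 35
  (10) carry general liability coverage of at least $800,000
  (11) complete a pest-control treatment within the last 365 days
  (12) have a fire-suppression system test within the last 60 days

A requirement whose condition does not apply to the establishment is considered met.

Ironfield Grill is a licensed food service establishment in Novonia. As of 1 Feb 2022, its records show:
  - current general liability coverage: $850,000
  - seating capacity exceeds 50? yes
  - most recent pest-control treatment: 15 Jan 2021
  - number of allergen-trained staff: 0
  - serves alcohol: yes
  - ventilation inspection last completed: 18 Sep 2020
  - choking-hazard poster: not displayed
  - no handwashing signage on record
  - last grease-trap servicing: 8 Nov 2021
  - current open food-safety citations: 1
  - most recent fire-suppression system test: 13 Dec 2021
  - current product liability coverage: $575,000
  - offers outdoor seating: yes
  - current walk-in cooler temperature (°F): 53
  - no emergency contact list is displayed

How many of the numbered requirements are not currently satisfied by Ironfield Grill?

7

1. allergen-trained staff 0 < 3 → not met
2. open food-safety citations 1 ≤ 2 → met
3. condition 'offers outdoor seating' holds; emergency contact list absent → not met
4. condition 'serves alcohol' holds; choking-hazard poster absent → not met
5. product liability coverage $575,000 < $625,000 → not met
6. condition 'seating capacity exceeds 50' holds; handwashing signage absent → not met
7. grease-trap servicing 85 days ago vs limit 90 → met
8. ventilation inspection 501 days ago vs limit 540 → met
9. walk-in cooler temperature (°F) 53 > 35 → not met
10. general liability coverage $850,000 ≥ $800,000 → met
11. pest-control treatment 382 days ago vs limit 365 → not met
12. fire-suppression system test 50 days ago vs limit 60 → met
Not met: 7 of 12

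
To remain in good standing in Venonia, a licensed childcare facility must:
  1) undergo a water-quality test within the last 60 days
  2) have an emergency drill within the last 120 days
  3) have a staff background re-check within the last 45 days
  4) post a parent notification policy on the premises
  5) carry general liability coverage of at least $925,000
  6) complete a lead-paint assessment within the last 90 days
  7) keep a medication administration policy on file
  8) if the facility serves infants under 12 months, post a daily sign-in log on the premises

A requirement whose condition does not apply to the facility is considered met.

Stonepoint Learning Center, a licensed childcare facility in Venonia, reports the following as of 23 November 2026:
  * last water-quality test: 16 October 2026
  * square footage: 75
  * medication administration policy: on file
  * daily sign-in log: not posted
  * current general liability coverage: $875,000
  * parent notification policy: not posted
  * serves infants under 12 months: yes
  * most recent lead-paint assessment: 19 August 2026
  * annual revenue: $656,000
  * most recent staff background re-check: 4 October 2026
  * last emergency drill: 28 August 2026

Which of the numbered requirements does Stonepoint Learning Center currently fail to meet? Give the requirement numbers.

3, 4, 5, 6, 8

1. water-quality test 38 days ago vs limit 60 → met
2. emergency drill 87 days ago vs limit 120 → met
3. staff background re-check 50 days ago vs limit 45 → not met
4. parent notification policy absent → not met
5. general liability coverage $875,000 < $925,000 → not met
6. lead-paint assessment 96 days ago vs limit 90 → not met
7. medication administration policy present → met
8. condition 'serves infants under 12 months' holds; daily sign-in log absent → not met
Not met: 3, 4, 5, 6, 8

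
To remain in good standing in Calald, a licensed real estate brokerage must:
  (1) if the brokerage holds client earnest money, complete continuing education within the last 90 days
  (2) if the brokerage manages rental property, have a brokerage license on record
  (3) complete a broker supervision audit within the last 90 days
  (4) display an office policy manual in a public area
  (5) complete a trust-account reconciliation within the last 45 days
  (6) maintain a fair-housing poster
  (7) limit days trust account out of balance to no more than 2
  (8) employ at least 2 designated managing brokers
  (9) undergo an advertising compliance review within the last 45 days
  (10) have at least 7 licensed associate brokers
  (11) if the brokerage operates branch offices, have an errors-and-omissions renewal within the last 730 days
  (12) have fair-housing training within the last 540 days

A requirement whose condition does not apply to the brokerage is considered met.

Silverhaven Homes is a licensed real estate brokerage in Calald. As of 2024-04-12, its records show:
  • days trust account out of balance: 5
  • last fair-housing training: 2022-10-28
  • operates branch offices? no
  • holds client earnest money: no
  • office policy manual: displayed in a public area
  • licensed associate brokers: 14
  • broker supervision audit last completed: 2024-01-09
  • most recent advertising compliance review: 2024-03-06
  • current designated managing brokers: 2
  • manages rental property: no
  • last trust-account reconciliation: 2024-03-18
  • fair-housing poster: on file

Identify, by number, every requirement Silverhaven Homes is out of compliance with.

1. condition 'holds client earnest money' does not hold → requirement n/a → met
2. condition 'manages rental property' does not hold → requirement n/a → met
3. broker supervision audit 94 days ago vs limit 90 → not met
4. office policy manual present → met
5. trust-account reconciliation 25 days ago vs limit 45 → met
6. fair-housing poster present → met
7. days trust account out of balance 5 > 2 → not met
8. designated managing brokers 2 ≥ 2 → met
9. advertising compliance review 37 days ago vs limit 45 → met
10. licensed associate brokers 14 ≥ 7 → met
11. condition 'operates branch offices' does not hold → requirement n/a → met
12. fair-housing training 532 days ago vs limit 540 → met
Not met: 3, 7

3, 7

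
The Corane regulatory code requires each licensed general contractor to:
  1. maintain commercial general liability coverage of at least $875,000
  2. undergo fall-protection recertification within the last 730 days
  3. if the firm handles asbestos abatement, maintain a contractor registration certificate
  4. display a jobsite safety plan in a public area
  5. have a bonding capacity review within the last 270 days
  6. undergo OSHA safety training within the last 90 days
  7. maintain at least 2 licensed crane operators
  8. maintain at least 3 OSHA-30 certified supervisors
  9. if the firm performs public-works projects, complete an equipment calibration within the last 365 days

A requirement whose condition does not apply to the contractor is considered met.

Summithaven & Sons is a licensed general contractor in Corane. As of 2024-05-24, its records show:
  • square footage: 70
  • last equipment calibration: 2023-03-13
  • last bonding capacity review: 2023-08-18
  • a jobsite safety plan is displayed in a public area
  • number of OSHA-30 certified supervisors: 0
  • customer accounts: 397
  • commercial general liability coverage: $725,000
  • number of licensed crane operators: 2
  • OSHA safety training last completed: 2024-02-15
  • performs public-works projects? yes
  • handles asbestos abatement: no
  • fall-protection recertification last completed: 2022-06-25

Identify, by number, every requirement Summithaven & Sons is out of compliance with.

1. commercial general liability coverage $725,000 < $875,000 → not met
2. fall-protection recertification 699 days ago vs limit 730 → met
3. condition 'handles asbestos abatement' does not hold → requirement n/a → met
4. jobsite safety plan present → met
5. bonding capacity review 280 days ago vs limit 270 → not met
6. OSHA safety training 99 days ago vs limit 90 → not met
7. licensed crane operators 2 ≥ 2 → met
8. OSHA-30 certified supervisors 0 < 3 → not met
9. condition 'performs public-works projects' holds; equipment calibration 438 days ago vs limit 365 → not met
Not met: 1, 5, 6, 8, 9

1, 5, 6, 8, 9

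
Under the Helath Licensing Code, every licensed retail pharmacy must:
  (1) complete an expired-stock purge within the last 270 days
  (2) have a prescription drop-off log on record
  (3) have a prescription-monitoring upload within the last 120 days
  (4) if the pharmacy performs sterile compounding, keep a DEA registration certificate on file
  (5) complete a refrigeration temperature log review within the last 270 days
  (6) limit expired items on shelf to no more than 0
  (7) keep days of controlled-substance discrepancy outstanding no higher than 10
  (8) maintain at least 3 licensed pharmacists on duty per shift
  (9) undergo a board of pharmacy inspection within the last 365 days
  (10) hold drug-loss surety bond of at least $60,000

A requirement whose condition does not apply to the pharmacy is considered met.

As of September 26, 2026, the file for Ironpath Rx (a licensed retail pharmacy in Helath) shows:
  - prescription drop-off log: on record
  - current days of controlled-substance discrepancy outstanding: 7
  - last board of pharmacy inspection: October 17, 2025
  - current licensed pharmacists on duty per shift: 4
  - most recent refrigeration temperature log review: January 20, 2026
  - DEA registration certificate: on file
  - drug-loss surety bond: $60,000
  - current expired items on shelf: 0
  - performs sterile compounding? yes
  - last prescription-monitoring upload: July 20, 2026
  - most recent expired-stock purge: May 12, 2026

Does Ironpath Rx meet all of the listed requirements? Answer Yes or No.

Yes

1. expired-stock purge 137 days ago vs limit 270 → met
2. prescription drop-off log present → met
3. prescription-monitoring upload 68 days ago vs limit 120 → met
4. condition 'performs sterile compounding' holds; DEA registration certificate present → met
5. refrigeration temperature log review 249 days ago vs limit 270 → met
6. expired items on shelf 0 ≤ 0 → met
7. days of controlled-substance discrepancy outstanding 7 ≤ 10 → met
8. licensed pharmacists on duty per shift 4 ≥ 3 → met
9. board of pharmacy inspection 344 days ago vs limit 365 → met
10. drug-loss surety bond $60,000 ≥ $60,000 → met
All met.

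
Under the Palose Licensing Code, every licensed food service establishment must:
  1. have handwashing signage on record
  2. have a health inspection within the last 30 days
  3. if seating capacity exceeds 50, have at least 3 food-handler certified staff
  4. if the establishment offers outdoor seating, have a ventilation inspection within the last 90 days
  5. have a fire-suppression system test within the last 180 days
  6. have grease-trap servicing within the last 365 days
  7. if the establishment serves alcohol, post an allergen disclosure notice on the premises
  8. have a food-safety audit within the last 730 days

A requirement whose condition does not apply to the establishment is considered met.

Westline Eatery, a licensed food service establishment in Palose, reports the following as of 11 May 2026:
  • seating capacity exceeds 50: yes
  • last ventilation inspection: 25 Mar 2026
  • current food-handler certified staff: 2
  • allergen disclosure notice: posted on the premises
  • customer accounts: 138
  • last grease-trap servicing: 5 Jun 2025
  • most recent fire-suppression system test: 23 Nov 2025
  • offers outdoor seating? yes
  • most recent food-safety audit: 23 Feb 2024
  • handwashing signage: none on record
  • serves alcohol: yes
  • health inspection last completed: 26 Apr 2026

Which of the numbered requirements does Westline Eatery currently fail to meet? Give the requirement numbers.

1, 3, 8

1. handwashing signage absent → not met
2. health inspection 15 days ago vs limit 30 → met
3. condition 'seating capacity exceeds 50' holds; food-handler certified staff 2 < 3 → not met
4. condition 'offers outdoor seating' holds; ventilation inspection 47 days ago vs limit 90 → met
5. fire-suppression system test 169 days ago vs limit 180 → met
6. grease-trap servicing 340 days ago vs limit 365 → met
7. condition 'serves alcohol' holds; allergen disclosure notice present → met
8. food-safety audit 808 days ago vs limit 730 → not met
Not met: 1, 3, 8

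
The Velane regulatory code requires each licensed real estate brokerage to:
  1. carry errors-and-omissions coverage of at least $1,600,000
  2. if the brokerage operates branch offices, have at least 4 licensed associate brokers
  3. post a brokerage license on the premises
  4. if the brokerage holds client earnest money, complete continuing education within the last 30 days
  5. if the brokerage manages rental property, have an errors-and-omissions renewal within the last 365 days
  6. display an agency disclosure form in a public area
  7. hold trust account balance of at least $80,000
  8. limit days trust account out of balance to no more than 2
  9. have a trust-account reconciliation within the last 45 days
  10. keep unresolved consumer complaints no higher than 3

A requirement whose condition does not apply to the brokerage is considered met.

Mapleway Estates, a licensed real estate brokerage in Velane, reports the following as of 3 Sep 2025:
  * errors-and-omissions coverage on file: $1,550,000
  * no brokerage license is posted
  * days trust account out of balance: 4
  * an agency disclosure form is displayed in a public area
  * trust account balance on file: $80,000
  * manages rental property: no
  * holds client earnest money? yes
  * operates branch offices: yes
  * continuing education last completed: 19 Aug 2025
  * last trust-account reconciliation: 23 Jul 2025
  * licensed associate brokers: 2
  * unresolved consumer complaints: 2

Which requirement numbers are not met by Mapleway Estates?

1. errors-and-omissions coverage $1,550,000 < $1,600,000 → not met
2. condition 'operates branch offices' holds; licensed associate brokers 2 < 4 → not met
3. brokerage license absent → not met
4. condition 'holds client earnest money' holds; continuing education 15 days ago vs limit 30 → met
5. condition 'manages rental property' does not hold → requirement n/a → met
6. agency disclosure form present → met
7. trust account balance $80,000 ≥ $80,000 → met
8. days trust account out of balance 4 > 2 → not met
9. trust-account reconciliation 42 days ago vs limit 45 → met
10. unresolved consumer complaints 2 ≤ 3 → met
Not met: 1, 2, 3, 8

1, 2, 3, 8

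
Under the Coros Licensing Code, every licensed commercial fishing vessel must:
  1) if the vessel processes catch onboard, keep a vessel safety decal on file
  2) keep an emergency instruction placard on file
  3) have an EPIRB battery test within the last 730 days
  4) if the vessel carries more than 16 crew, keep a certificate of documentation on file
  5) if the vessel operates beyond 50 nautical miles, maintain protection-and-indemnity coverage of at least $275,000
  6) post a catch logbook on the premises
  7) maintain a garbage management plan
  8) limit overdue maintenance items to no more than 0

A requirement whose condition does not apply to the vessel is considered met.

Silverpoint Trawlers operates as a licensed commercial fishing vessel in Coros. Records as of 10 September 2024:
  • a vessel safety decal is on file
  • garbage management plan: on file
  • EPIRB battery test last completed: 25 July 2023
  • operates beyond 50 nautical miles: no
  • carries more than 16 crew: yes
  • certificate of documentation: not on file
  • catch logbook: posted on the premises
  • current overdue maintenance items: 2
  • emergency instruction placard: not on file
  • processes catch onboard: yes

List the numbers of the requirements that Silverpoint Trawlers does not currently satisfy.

2, 4, 8

1. condition 'processes catch onboard' holds; vessel safety decal present → met
2. emergency instruction placard absent → not met
3. EPIRB battery test 413 days ago vs limit 730 → met
4. condition 'carries more than 16 crew' holds; certificate of documentation absent → not met
5. condition 'operates beyond 50 nautical miles' does not hold → requirement n/a → met
6. catch logbook present → met
7. garbage management plan present → met
8. overdue maintenance items 2 > 0 → not met
Not met: 2, 4, 8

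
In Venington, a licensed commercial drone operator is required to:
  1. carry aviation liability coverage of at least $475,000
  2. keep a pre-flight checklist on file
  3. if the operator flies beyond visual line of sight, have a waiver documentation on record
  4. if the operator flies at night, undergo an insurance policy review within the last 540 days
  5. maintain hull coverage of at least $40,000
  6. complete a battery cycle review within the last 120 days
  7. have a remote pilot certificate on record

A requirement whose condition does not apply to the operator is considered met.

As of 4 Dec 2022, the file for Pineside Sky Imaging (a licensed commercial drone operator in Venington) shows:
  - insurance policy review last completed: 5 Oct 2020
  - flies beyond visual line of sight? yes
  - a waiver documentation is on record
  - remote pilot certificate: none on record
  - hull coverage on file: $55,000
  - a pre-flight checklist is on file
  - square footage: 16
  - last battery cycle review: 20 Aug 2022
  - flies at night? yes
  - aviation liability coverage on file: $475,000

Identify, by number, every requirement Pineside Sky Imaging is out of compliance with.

4, 7

1. aviation liability coverage $475,000 ≥ $475,000 → met
2. pre-flight checklist present → met
3. condition 'flies beyond visual line of sight' holds; waiver documentation present → met
4. condition 'flies at night' holds; insurance policy review 790 days ago vs limit 540 → not met
5. hull coverage $55,000 ≥ $40,000 → met
6. battery cycle review 106 days ago vs limit 120 → met
7. remote pilot certificate absent → not met
Not met: 4, 7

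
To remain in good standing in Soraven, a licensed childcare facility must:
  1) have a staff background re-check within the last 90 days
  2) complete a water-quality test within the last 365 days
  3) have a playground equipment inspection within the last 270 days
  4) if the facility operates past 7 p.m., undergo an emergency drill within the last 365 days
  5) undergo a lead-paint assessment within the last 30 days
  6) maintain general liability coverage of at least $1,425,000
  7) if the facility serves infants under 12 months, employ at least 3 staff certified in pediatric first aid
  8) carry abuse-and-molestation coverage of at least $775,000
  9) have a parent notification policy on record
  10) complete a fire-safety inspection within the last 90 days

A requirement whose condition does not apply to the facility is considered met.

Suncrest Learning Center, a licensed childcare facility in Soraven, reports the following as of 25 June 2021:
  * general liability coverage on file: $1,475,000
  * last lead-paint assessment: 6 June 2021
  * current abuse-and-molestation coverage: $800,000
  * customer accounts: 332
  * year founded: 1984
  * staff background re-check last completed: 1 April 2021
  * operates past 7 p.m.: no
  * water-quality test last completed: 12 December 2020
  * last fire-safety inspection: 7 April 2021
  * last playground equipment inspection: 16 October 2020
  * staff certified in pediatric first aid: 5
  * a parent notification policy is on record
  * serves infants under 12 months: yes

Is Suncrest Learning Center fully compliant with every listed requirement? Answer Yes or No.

1. staff background re-check 85 days ago vs limit 90 → met
2. water-quality test 195 days ago vs limit 365 → met
3. playground equipment inspection 252 days ago vs limit 270 → met
4. condition 'operates past 7 p.m.' does not hold → requirement n/a → met
5. lead-paint assessment 19 days ago vs limit 30 → met
6. general liability coverage $1,475,000 ≥ $1,425,000 → met
7. condition 'serves infants under 12 months' holds; staff certified in pediatric first aid 5 ≥ 3 → met
8. abuse-and-molestation coverage $800,000 ≥ $775,000 → met
9. parent notification policy present → met
10. fire-safety inspection 79 days ago vs limit 90 → met
All met.

Yes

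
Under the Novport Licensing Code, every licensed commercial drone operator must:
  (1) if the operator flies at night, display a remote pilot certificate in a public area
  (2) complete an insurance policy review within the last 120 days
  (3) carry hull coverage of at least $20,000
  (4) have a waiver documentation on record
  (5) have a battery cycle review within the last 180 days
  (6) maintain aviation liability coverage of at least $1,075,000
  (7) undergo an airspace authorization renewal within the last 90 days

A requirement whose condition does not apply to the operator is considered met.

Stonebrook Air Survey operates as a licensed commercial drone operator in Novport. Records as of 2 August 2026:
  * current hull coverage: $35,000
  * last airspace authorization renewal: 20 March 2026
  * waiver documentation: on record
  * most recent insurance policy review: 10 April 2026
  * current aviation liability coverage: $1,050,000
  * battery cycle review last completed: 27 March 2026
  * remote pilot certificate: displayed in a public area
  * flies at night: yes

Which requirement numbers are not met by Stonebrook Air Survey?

6, 7

1. condition 'flies at night' holds; remote pilot certificate present → met
2. insurance policy review 114 days ago vs limit 120 → met
3. hull coverage $35,000 ≥ $20,000 → met
4. waiver documentation present → met
5. battery cycle review 128 days ago vs limit 180 → met
6. aviation liability coverage $1,050,000 < $1,075,000 → not met
7. airspace authorization renewal 135 days ago vs limit 90 → not met
Not met: 6, 7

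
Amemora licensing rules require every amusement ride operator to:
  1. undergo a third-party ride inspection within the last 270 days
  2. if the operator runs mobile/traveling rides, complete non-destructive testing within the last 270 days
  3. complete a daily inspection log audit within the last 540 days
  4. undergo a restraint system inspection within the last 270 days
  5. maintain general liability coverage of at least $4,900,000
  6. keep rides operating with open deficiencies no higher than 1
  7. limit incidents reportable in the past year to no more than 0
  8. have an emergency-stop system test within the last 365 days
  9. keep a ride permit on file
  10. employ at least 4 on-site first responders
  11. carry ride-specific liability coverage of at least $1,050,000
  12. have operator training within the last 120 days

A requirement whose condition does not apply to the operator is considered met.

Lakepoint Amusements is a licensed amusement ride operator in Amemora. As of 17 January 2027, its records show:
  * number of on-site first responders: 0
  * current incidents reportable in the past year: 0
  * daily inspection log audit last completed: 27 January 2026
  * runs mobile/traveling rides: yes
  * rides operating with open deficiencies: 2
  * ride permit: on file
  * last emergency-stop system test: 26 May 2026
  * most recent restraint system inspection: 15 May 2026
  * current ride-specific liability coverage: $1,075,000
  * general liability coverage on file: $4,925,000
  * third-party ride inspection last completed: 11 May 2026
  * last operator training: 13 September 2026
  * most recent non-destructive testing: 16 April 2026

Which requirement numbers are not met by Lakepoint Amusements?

2, 6, 10, 12

1. third-party ride inspection 251 days ago vs limit 270 → met
2. condition 'runs mobile/traveling rides' holds; non-destructive testing 276 days ago vs limit 270 → not met
3. daily inspection log audit 355 days ago vs limit 540 → met
4. restraint system inspection 247 days ago vs limit 270 → met
5. general liability coverage $4,925,000 ≥ $4,900,000 → met
6. rides operating with open deficiencies 2 > 1 → not met
7. incidents reportable in the past year 0 ≤ 0 → met
8. emergency-stop system test 236 days ago vs limit 365 → met
9. ride permit present → met
10. on-site first responders 0 < 4 → not met
11. ride-specific liability coverage $1,075,000 ≥ $1,050,000 → met
12. operator training 126 days ago vs limit 120 → not met
Not met: 2, 6, 10, 12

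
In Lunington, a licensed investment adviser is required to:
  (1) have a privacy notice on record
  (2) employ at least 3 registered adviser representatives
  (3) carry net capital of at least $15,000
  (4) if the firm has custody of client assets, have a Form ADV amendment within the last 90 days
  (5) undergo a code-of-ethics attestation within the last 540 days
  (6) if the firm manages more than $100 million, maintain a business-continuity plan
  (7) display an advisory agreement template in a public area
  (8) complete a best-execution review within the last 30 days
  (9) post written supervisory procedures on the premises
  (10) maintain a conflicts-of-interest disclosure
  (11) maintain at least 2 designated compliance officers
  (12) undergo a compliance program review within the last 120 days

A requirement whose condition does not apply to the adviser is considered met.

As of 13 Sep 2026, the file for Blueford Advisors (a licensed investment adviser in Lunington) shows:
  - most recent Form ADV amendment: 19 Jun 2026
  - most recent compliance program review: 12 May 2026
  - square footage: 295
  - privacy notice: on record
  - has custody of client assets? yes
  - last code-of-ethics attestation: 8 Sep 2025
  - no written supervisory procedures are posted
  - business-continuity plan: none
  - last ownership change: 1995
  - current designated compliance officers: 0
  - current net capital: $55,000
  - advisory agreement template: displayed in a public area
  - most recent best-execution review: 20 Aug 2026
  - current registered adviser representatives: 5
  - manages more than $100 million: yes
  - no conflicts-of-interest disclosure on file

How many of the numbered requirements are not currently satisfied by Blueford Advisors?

1. privacy notice present → met
2. registered adviser representatives 5 ≥ 3 → met
3. net capital $55,000 ≥ $15,000 → met
4. condition 'has custody of client assets' holds; Form ADV amendment 86 days ago vs limit 90 → met
5. code-of-ethics attestation 370 days ago vs limit 540 → met
6. condition 'manages more than $100 million' holds; business-continuity plan absent → not met
7. advisory agreement template present → met
8. best-execution review 24 days ago vs limit 30 → met
9. written supervisory procedures absent → not met
10. conflicts-of-interest disclosure absent → not met
11. designated compliance officers 0 < 2 → not met
12. compliance program review 124 days ago vs limit 120 → not met
Not met: 5 of 12

5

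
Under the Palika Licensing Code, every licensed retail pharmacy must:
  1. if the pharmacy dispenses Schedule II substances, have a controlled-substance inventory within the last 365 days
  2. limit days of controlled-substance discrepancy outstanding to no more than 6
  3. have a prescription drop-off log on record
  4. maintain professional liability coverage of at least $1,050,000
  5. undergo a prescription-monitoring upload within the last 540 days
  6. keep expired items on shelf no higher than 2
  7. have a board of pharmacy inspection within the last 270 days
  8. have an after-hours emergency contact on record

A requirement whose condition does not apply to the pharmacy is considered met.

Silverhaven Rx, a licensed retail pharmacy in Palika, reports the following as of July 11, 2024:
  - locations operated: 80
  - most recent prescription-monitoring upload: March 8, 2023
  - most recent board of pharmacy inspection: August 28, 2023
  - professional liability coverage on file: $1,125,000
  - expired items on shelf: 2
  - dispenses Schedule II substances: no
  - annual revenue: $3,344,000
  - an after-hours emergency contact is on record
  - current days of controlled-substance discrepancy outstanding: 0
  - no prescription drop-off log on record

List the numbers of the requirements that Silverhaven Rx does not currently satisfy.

3, 7

1. condition 'dispenses Schedule II substances' does not hold → requirement n/a → met
2. days of controlled-substance discrepancy outstanding 0 ≤ 6 → met
3. prescription drop-off log absent → not met
4. professional liability coverage $1,125,000 ≥ $1,050,000 → met
5. prescription-monitoring upload 491 days ago vs limit 540 → met
6. expired items on shelf 2 ≤ 2 → met
7. board of pharmacy inspection 318 days ago vs limit 270 → not met
8. after-hours emergency contact present → met
Not met: 3, 7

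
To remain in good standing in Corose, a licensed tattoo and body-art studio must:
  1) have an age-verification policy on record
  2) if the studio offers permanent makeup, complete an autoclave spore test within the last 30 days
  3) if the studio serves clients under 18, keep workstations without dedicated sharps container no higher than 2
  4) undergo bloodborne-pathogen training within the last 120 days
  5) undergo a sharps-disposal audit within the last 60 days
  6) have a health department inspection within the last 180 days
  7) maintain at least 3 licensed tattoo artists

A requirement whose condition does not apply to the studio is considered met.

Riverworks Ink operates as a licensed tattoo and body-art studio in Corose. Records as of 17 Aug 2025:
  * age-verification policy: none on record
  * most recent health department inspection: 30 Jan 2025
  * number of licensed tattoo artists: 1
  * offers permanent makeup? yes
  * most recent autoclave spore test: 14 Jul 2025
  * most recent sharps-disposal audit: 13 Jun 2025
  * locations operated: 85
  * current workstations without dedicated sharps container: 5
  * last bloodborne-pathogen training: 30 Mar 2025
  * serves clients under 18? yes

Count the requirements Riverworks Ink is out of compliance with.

7

1. age-verification policy absent → not met
2. condition 'offers permanent makeup' holds; autoclave spore test 34 days ago vs limit 30 → not met
3. condition 'serves clients under 18' holds; workstations without dedicated sharps container 5 > 2 → not met
4. bloodborne-pathogen training 140 days ago vs limit 120 → not met
5. sharps-disposal audit 65 days ago vs limit 60 → not met
6. health department inspection 199 days ago vs limit 180 → not met
7. licensed tattoo artists 1 < 3 → not met
Not met: 7 of 7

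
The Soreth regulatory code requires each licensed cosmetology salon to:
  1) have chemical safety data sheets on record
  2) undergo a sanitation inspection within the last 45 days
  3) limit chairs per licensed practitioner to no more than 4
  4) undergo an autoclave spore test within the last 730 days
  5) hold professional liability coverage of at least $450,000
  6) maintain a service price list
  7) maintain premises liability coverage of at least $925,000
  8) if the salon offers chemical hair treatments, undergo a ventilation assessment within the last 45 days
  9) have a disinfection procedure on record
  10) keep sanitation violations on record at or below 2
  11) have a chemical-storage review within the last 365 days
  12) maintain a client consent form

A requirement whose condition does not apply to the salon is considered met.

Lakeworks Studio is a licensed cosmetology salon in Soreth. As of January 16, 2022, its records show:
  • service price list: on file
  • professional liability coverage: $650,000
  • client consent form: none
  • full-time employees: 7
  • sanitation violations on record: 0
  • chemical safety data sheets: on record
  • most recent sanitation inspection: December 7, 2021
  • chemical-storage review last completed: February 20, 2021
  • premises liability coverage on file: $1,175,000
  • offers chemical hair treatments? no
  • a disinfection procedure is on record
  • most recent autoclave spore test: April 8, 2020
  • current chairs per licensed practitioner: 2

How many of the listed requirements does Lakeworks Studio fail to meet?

1. chemical safety data sheets present → met
2. sanitation inspection 40 days ago vs limit 45 → met
3. chairs per licensed practitioner 2 ≤ 4 → met
4. autoclave spore test 648 days ago vs limit 730 → met
5. professional liability coverage $650,000 ≥ $450,000 → met
6. service price list present → met
7. premises liability coverage $1,175,000 ≥ $925,000 → met
8. condition 'offers chemical hair treatments' does not hold → requirement n/a → met
9. disinfection procedure present → met
10. sanitation violations on record 0 ≤ 2 → met
11. chemical-storage review 330 days ago vs limit 365 → met
12. client consent form absent → not met
Not met: 1 of 12

1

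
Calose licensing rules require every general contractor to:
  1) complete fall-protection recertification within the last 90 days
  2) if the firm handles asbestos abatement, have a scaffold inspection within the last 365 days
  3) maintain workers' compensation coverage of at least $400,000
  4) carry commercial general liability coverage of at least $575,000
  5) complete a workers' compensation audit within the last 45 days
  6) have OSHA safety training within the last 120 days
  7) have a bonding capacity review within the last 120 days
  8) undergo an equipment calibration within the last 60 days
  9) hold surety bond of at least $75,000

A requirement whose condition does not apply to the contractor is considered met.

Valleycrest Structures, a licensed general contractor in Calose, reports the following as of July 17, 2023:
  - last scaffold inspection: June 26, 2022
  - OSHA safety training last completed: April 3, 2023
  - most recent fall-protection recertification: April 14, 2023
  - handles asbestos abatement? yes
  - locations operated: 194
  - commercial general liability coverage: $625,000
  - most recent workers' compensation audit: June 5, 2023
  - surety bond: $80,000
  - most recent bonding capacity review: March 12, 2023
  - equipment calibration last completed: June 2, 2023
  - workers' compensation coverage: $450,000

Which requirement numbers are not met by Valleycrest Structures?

1, 2, 7

1. fall-protection recertification 94 days ago vs limit 90 → not met
2. condition 'handles asbestos abatement' holds; scaffold inspection 386 days ago vs limit 365 → not met
3. workers' compensation coverage $450,000 ≥ $400,000 → met
4. commercial general liability coverage $625,000 ≥ $575,000 → met
5. workers' compensation audit 42 days ago vs limit 45 → met
6. OSHA safety training 105 days ago vs limit 120 → met
7. bonding capacity review 127 days ago vs limit 120 → not met
8. equipment calibration 45 days ago vs limit 60 → met
9. surety bond $80,000 ≥ $75,000 → met
Not met: 1, 2, 7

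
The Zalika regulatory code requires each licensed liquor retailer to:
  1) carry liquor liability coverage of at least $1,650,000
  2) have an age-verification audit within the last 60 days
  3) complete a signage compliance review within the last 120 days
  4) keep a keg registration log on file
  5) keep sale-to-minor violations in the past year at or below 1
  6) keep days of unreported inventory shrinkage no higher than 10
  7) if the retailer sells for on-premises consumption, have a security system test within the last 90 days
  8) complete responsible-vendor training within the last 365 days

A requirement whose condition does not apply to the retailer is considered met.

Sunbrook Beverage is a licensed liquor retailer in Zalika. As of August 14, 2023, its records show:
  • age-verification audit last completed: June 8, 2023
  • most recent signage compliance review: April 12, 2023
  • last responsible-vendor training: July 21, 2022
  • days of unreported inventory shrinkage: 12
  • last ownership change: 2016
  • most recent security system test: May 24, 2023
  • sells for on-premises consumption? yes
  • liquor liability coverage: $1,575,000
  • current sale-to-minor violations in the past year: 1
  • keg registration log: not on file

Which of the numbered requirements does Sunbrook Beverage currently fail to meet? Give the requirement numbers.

1. liquor liability coverage $1,575,000 < $1,650,000 → not met
2. age-verification audit 67 days ago vs limit 60 → not met
3. signage compliance review 124 days ago vs limit 120 → not met
4. keg registration log absent → not met
5. sale-to-minor violations in the past year 1 ≤ 1 → met
6. days of unreported inventory shrinkage 12 > 10 → not met
7. condition 'sells for on-premises consumption' holds; security system test 82 days ago vs limit 90 → met
8. responsible-vendor training 389 days ago vs limit 365 → not met
Not met: 1, 2, 3, 4, 6, 8

1, 2, 3, 4, 6, 8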